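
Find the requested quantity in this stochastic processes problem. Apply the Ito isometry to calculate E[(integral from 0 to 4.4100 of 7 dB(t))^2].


By Ito isometry: E[(int f dB)^2] = int f^2 dt
= 7^2 * 4.4100
= 49 * 4.4100 = 216.0900

216.0900


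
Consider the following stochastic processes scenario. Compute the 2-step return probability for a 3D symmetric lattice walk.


P(return in 2 steps) = P(reverse first step) = 1/(2d)
= 1/6
= 0.1667

0.1667


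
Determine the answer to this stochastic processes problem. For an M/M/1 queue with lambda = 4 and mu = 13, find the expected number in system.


rho = 4/13 = 0.3077
L = rho/(1-rho)
= 0.3077/0.6923
= 0.4444

0.4444


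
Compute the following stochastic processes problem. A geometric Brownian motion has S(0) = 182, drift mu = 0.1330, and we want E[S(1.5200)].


E[S(t)] = S(0) * exp(mu * t)
= 182 * exp(0.1330 * 1.5200)
= 182 * 1.2240
= 222.7760

222.7760


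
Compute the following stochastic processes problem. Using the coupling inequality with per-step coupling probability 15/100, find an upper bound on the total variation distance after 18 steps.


TV distance bound <= (1-delta)^n
= (1 - 0.1500)^18
= 0.8500^18
= 0.0536

0.0536


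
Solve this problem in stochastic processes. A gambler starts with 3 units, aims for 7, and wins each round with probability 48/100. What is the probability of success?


Gambler's ruin formula:
r = q/p = 0.5200/0.4800 = 1.0833
P(win) = (1 - r^i)/(1 - r^N)
= (1 - 1.0833^3)/(1 - 1.0833^7)
= 0.3613

0.3613


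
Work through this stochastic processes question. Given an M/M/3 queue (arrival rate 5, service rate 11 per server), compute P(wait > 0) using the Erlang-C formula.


a = lambda/mu = 0.4545
rho = a/c = 0.1515
Erlang-C formula applied:
C(c,a) = 0.0117

0.0117


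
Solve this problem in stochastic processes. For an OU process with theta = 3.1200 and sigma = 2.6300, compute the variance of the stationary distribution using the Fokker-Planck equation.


Stationary variance = sigma^2 / (2*theta)
= 2.6300^2 / (2*3.1200)
= 6.9169 / 6.2400
= 1.1085

1.1085


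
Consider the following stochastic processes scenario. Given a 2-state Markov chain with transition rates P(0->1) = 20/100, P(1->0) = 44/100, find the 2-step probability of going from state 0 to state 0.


Computing P^2 by matrix multiplication.
P = [[0.8000, 0.2000], [0.4400, 0.5600]]
After raising P to the power 2:
P^2(0,0) = 0.7280

0.7280


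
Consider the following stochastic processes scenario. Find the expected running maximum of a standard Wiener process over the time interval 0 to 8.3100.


E(max B(s)) = sqrt(2t/pi)
= sqrt(2*8.3100/pi)
= sqrt(5.2903)
= 2.3001

2.3001


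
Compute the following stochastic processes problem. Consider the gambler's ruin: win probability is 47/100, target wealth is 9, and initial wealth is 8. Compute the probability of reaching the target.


Gambler's ruin formula:
r = q/p = 0.5300/0.4700 = 1.1277
P(win) = (1 - r^i)/(1 - r^N)
= (1 - 1.1277^8)/(1 - 1.1277^9)
= 0.8287

0.8287


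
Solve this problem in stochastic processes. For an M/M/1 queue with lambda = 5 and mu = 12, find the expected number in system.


rho = 5/12 = 0.4167
L = rho/(1-rho)
= 0.4167/0.5833
= 0.7143

0.7143


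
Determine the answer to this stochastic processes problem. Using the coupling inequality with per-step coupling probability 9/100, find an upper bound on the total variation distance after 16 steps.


TV distance bound <= (1-delta)^n
= (1 - 0.0900)^16
= 0.9100^16
= 0.2211

0.2211


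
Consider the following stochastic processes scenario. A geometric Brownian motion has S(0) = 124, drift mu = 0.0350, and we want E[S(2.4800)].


E[S(t)] = S(0) * exp(mu * t)
= 124 * exp(0.0350 * 2.4800)
= 124 * 1.0907
= 135.2441

135.2441


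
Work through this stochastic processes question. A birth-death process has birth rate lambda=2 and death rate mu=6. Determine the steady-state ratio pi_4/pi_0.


For birth-death process, pi_n/pi_0 = (lambda/mu)^n
= (2/6)^4
= 0.0123

0.0123


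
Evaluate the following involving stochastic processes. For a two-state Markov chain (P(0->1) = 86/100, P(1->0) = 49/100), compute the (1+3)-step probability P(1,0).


P^4 = P^1 * P^3
Computing via matrix multiplication of the transition matrix.
Entry (1,0) of P^4 = 0.3575

0.3575


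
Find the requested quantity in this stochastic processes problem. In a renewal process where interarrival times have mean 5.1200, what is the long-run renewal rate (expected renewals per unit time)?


Long-run renewal rate = 1/E(X)
= 1/5.1200
= 0.1953

0.1953


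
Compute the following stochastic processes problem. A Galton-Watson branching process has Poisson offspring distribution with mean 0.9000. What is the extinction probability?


Since mu = 0.9000 <= 1, extinction probability = 1.

1.0000


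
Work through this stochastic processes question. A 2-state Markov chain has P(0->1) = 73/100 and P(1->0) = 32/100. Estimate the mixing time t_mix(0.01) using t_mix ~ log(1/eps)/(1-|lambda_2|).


lambda_2 = |1 - p01 - p10| = |1 - 0.7300 - 0.3200| = 0.0500
t_mix ~ log(1/eps)/(1 - |lambda_2|)
= log(100)/(1 - 0.0500) = 4.6052/0.9500
= 4.8475

4.8475


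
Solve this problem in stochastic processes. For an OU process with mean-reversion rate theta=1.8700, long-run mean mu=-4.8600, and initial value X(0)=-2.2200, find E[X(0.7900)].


E[X(t)] = mu + (X(0) - mu)*exp(-theta*t)
= -4.8600 + (-2.2200 - -4.8600)*exp(-1.8700*0.7900)
= -4.8600 + 2.6400 * 0.2283
= -4.2574

-4.2574


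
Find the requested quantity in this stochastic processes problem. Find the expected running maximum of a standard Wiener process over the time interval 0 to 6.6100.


E(max B(s)) = sqrt(2t/pi)
= sqrt(2*6.6100/pi)
= sqrt(4.2081)
= 2.0514

2.0514


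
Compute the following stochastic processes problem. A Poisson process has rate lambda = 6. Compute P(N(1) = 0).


P(N(t)=k) = (lambda*t)^k * exp(-lambda*t) / k!
lambda*t = 6
= 6^0 * exp(-6) / 0!
= 1 * 0.0025 / 1
= 0.0025

0.0025


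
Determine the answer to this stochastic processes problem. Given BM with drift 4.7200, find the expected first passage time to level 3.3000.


Expected first passage time = a/mu
= 3.3000/4.7200
= 0.6992

0.6992


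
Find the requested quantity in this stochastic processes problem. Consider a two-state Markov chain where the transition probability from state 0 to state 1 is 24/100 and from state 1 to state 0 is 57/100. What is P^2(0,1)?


Computing P^2 by matrix multiplication.
P = [[0.7600, 0.2400], [0.5700, 0.4300]]
After raising P to the power 2:
P^2(0,1) = 0.2856

0.2856


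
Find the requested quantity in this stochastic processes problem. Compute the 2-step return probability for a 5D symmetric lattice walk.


P(return in 2 steps) = P(reverse first step) = 1/(2d)
= 1/10
= 0.1000

0.1000


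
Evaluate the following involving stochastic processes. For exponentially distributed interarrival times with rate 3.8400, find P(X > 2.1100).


P(X > t) = exp(-lambda * t)
= exp(-3.8400 * 2.1100)
= exp(-8.1024) = 3.0281e-04

3.0281e-04


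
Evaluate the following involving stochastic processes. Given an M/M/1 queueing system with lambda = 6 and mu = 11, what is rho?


rho = lambda/mu
= 6/11
= 0.5455

0.5455


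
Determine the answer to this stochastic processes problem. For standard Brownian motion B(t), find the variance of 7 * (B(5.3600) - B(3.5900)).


Var(alpha*(B(t)-B(s))) = alpha^2 * (t-s)
= 7^2 * (5.3600 - 3.5900)
= 49 * 1.7700
= 86.7300

86.7300


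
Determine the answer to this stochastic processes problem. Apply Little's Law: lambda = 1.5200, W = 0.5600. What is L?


Little's Law: L = lambda * W
= 1.5200 * 0.5600
= 0.8512

0.8512


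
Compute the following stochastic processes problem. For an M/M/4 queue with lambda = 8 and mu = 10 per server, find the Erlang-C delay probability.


a = lambda/mu = 0.8000
rho = a/c = 0.2000
Erlang-C formula applied:
C(c,a) = 0.0096

0.0096


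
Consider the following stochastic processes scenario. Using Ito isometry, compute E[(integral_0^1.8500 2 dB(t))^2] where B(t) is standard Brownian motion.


By Ito isometry: E[(int f dB)^2] = int f^2 dt
= 2^2 * 1.8500
= 4 * 1.8500 = 7.4000

7.4000


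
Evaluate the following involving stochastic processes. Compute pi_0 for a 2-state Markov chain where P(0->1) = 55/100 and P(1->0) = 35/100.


Stationary distribution: pi_0 = p10/(p01+p10), pi_1 = p01/(p01+p10)
p01 = 0.5500, p10 = 0.3500
pi_0 = 0.3889

0.3889


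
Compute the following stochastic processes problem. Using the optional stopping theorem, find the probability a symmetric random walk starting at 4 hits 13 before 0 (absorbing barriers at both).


By optional stopping theorem: E(M at tau) = M(0) = 4
P(hit 13)*13 + P(hit 0)*0 = 4
P(hit 13) = (4 - 0)/(13 - 0) = 4/13 = 0.3077

0.3077


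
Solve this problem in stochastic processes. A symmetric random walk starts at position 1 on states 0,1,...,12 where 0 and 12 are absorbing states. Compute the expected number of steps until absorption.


For symmetric RW on 0,...,N with absorbing barriers, E(i) = i*(N-i)
E(1) = 1 * 11 = 11

11


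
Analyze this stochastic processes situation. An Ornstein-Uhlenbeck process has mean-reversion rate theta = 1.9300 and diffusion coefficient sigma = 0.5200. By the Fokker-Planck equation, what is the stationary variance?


Stationary variance = sigma^2 / (2*theta)
= 0.5200^2 / (2*1.9300)
= 0.2704 / 3.8600
= 0.0701

0.0701


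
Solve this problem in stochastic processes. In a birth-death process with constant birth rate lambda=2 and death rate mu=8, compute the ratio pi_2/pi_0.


For birth-death process, pi_n/pi_0 = (lambda/mu)^n
= (2/8)^2
= 0.0625

0.0625


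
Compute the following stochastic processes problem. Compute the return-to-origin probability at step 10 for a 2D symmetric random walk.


P = C(10,5)^2 / 4^10
= 252^2 / 1048576
= 63504 / 1048576
= 0.0606

0.0606


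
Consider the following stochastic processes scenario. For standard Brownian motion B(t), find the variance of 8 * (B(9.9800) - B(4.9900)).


Var(alpha*(B(t)-B(s))) = alpha^2 * (t-s)
= 8^2 * (9.9800 - 4.9900)
= 64 * 4.9900
= 319.3600

319.3600


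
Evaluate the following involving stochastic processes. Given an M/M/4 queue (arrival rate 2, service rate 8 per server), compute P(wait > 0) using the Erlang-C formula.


a = lambda/mu = 0.2500
rho = a/c = 0.0625
Erlang-C formula applied:
C(c,a) = 1.3521e-04

1.3521e-04


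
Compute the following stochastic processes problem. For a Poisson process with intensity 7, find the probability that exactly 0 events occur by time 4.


P(N(t)=k) = (lambda*t)^k * exp(-lambda*t) / k!
lambda*t = 28
= 28^0 * exp(-28) / 0!
= 1 * 6.9144e-13 / 1
= 6.9144e-13

6.9144e-13


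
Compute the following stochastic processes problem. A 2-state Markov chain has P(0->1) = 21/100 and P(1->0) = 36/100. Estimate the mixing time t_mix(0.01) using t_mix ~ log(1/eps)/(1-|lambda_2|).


lambda_2 = |1 - p01 - p10| = |1 - 0.2100 - 0.3600| = 0.4300
t_mix ~ log(1/eps)/(1 - |lambda_2|)
= log(100)/(1 - 0.4300) = 4.6052/0.5700
= 8.0792

8.0792


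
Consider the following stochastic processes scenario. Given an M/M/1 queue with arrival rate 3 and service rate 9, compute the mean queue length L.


rho = 3/9 = 0.3333
L = rho/(1-rho)
= 0.3333/0.6667
= 0.5000

0.5000


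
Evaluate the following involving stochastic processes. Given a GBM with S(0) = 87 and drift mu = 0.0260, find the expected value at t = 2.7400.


E[S(t)] = S(0) * exp(mu * t)
= 87 * exp(0.0260 * 2.7400)
= 87 * 1.0738
= 93.4240

93.4240


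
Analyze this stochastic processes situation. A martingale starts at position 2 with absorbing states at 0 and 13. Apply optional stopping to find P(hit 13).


By optional stopping theorem: E(M at tau) = M(0) = 2
P(hit 13)*13 + P(hit 0)*0 = 2
P(hit 13) = (2 - 0)/(13 - 0) = 2/13 = 0.1538

0.1538


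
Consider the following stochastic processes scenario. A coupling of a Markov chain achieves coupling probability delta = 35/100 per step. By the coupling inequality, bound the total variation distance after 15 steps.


TV distance bound <= (1-delta)^n
= (1 - 0.3500)^15
= 0.6500^15
= 0.0016

0.0016


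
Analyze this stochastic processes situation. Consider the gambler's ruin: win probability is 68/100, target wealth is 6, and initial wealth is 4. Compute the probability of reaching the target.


Gambler's ruin formula:
r = q/p = 0.3200/0.6800 = 0.4706
P(win) = (1 - r^i)/(1 - r^N)
= (1 - 0.4706^4)/(1 - 0.4706^6)
= 0.9614

0.9614


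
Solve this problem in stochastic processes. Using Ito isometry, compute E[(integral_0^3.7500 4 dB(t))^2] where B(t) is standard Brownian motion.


By Ito isometry: E[(int f dB)^2] = int f^2 dt
= 4^2 * 3.7500
= 16 * 3.7500 = 60.0000

60.0000


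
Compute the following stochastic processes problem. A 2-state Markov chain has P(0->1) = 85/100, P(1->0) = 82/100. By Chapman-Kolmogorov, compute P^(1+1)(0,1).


P^2 = P^1 * P^1
Computing via matrix multiplication of the transition matrix.
Entry (0,1) of P^2 = 0.2805

0.2805


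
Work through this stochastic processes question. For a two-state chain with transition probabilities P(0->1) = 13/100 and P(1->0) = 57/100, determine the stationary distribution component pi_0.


Stationary distribution: pi_0 = p10/(p01+p10), pi_1 = p01/(p01+p10)
p01 = 0.1300, p10 = 0.5700
pi_0 = 0.8143

0.8143


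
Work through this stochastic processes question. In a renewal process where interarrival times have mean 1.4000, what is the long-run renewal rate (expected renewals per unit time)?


Long-run renewal rate = 1/E(X)
= 1/1.4000
= 0.7143

0.7143


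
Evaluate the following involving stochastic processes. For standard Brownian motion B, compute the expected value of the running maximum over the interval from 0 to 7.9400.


E(max B(s)) = sqrt(2t/pi)
= sqrt(2*7.9400/pi)
= sqrt(5.0548)
= 2.2483

2.2483


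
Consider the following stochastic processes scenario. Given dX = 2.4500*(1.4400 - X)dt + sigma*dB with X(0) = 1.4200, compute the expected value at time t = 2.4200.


E[X(t)] = mu + (X(0) - mu)*exp(-theta*t)
= 1.4400 + (1.4200 - 1.4400)*exp(-2.4500*2.4200)
= 1.4400 + -0.0200 * 0.0027
= 1.4399

1.4399


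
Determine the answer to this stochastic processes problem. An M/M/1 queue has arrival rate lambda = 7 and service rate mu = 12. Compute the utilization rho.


rho = lambda/mu
= 7/12
= 0.5833

0.5833


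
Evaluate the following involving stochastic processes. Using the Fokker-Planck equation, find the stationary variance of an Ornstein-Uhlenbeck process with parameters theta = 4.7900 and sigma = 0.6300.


Stationary variance = sigma^2 / (2*theta)
= 0.6300^2 / (2*4.7900)
= 0.3969 / 9.5800
= 0.0414

0.0414


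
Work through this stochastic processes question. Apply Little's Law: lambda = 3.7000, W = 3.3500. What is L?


Little's Law: L = lambda * W
= 3.7000 * 3.3500
= 12.3950

12.3950


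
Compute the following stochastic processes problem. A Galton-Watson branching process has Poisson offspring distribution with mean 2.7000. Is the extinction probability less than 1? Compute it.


Since mu = 2.7000 > 1, extinction prob q < 1.
Solve s = exp(mu*(s-1)) iteratively.
q = 0.0844

0.0844


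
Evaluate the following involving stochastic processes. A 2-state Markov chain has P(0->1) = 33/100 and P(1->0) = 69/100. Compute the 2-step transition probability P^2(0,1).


Computing P^2 by matrix multiplication.
P = [[0.6700, 0.3300], [0.6900, 0.3100]]
After raising P to the power 2:
P^2(0,1) = 0.3234

0.3234


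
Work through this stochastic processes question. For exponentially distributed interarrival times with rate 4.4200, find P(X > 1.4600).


P(X > t) = exp(-lambda * t)
= exp(-4.4200 * 1.4600)
= exp(-6.4532) = 0.0016

0.0016


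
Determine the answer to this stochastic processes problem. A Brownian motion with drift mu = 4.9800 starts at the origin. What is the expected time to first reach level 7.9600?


Expected first passage time = a/mu
= 7.9600/4.9800
= 1.5984

1.5984


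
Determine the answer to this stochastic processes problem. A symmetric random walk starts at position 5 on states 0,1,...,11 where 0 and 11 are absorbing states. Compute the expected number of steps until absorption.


For symmetric RW on 0,...,N with absorbing barriers, E(i) = i*(N-i)
E(5) = 5 * 6 = 30

30


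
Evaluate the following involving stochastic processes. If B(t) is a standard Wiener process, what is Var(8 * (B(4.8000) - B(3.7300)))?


Var(alpha*(B(t)-B(s))) = alpha^2 * (t-s)
= 8^2 * (4.8000 - 3.7300)
= 64 * 1.0700
= 68.4800

68.4800


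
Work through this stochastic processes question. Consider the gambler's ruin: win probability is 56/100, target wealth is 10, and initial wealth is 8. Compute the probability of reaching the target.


Gambler's ruin formula:
r = q/p = 0.4400/0.5600 = 0.7857
P(win) = (1 - r^i)/(1 - r^N)
= (1 - 0.7857^8)/(1 - 0.7857^10)
= 0.9389

0.9389


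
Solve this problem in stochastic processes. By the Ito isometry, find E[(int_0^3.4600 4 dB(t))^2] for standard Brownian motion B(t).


By Ito isometry: E[(int f dB)^2] = int f^2 dt
= 4^2 * 3.4600
= 16 * 3.4600 = 55.3600

55.3600


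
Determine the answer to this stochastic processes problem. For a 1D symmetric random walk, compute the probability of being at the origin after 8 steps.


P(S(8) = 0) = C(8,4) / 4^4
= 70 / 256
= 0.2734

0.2734


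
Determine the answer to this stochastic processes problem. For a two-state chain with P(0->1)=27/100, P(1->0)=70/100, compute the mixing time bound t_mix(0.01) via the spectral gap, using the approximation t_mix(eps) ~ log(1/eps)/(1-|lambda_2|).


lambda_2 = |1 - p01 - p10| = |1 - 0.2700 - 0.7000| = 0.0300
t_mix ~ log(1/eps)/(1 - |lambda_2|)
= log(100)/(1 - 0.0300) = 4.6052/0.9700
= 4.7476

4.7476


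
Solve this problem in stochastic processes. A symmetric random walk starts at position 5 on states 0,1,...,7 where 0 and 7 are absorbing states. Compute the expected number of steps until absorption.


For symmetric RW on 0,...,N with absorbing barriers, E(i) = i*(N-i)
E(5) = 5 * 2 = 10

10


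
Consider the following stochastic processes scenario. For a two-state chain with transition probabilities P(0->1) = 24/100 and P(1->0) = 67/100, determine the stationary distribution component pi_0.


Stationary distribution: pi_0 = p10/(p01+p10), pi_1 = p01/(p01+p10)
p01 = 0.2400, p10 = 0.6700
pi_0 = 0.7363

0.7363


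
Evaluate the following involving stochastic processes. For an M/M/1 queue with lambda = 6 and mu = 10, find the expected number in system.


rho = 6/10 = 0.6000
L = rho/(1-rho)
= 0.6000/0.4000
= 1.5000

1.5000


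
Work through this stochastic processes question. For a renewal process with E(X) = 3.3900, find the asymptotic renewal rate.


Long-run renewal rate = 1/E(X)
= 1/3.3900
= 0.2950

0.2950


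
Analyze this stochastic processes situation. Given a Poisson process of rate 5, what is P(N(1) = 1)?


P(N(t)=k) = (lambda*t)^k * exp(-lambda*t) / k!
lambda*t = 5
= 5^1 * exp(-5) / 1!
= 5 * 0.0067 / 1
= 0.0337

0.0337


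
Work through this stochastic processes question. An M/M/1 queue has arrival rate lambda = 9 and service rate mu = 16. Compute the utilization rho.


rho = lambda/mu
= 9/16
= 0.5625

0.5625


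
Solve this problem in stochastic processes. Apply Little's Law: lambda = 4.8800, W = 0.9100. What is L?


Little's Law: L = lambda * W
= 4.8800 * 0.9100
= 4.4408

4.4408


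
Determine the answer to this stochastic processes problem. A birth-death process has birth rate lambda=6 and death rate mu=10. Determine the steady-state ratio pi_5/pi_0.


For birth-death process, pi_n/pi_0 = (lambda/mu)^n
= (6/10)^5
= 0.0778

0.0778


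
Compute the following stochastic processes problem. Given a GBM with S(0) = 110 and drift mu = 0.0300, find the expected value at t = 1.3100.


E[S(t)] = S(0) * exp(mu * t)
= 110 * exp(0.0300 * 1.3100)
= 110 * 1.0401
= 114.4091

114.4091


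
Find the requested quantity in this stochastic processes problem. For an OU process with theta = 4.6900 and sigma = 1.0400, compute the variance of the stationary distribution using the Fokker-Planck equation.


Stationary variance = sigma^2 / (2*theta)
= 1.0400^2 / (2*4.6900)
= 1.0816 / 9.3800
= 0.1153

0.1153


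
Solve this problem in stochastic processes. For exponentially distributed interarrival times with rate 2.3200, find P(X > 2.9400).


P(X > t) = exp(-lambda * t)
= exp(-2.3200 * 2.9400)
= exp(-6.8208) = 0.0011

0.0011


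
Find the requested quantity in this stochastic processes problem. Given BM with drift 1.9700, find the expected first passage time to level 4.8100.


Expected first passage time = a/mu
= 4.8100/1.9700
= 2.4416

2.4416


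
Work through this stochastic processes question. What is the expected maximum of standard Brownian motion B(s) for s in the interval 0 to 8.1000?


E(max B(s)) = sqrt(2t/pi)
= sqrt(2*8.1000/pi)
= sqrt(5.1566)
= 2.2708

2.2708


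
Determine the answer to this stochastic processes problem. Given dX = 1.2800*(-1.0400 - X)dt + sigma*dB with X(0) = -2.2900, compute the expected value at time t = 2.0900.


E[X(t)] = mu + (X(0) - mu)*exp(-theta*t)
= -1.0400 + (-2.2900 - -1.0400)*exp(-1.2800*2.0900)
= -1.0400 + -1.2500 * 0.0689
= -1.1261

-1.1261


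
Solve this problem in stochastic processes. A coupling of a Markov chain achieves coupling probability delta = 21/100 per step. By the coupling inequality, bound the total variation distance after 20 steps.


TV distance bound <= (1-delta)^n
= (1 - 0.2100)^20
= 0.7900^20
= 0.0090

0.0090


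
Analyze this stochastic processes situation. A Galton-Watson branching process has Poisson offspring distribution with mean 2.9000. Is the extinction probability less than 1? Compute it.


Since mu = 2.9000 > 1, extinction prob q < 1.
Solve s = exp(mu*(s-1)) iteratively.
q = 0.0668

0.0668


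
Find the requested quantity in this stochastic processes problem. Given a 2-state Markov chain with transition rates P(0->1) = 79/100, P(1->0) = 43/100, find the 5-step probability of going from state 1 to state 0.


Computing P^5 by matrix multiplication.
P = [[0.2100, 0.7900], [0.4300, 0.5700]]
After raising P to the power 5:
P^5(1,0) = 0.3526

0.3526


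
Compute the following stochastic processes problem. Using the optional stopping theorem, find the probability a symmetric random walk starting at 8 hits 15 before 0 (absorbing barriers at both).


By optional stopping theorem: E(M at tau) = M(0) = 8
P(hit 15)*15 + P(hit 0)*0 = 8
P(hit 15) = (8 - 0)/(15 - 0) = 8/15 = 0.5333

0.5333


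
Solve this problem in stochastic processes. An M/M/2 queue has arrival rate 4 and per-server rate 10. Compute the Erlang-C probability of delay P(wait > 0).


a = lambda/mu = 0.4000
rho = a/c = 0.2000
Erlang-C formula applied:
C(c,a) = 0.0667

0.0667


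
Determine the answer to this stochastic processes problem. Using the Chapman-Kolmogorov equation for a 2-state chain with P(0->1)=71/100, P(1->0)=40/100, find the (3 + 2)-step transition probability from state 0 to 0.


P^5 = P^3 * P^2
Computing via matrix multiplication of the transition matrix.
Entry (0,0) of P^5 = 0.3604

0.3604


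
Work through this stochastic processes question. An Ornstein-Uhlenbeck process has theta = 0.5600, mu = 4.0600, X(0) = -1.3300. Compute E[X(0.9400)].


E[X(t)] = mu + (X(0) - mu)*exp(-theta*t)
= 4.0600 + (-1.3300 - 4.0600)*exp(-0.5600*0.9400)
= 4.0600 + -5.3900 * 0.5907
= 0.8760

0.8760


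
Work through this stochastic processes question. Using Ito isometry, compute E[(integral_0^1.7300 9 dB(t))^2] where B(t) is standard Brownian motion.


By Ito isometry: E[(int f dB)^2] = int f^2 dt
= 9^2 * 1.7300
= 81 * 1.7300 = 140.1300

140.1300


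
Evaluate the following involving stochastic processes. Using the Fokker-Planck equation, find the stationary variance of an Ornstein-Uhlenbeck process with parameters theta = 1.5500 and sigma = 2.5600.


Stationary variance = sigma^2 / (2*theta)
= 2.5600^2 / (2*1.5500)
= 6.5536 / 3.1000
= 2.1141

2.1141


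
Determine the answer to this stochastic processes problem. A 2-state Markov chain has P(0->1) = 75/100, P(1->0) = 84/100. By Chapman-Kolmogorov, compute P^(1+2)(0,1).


P^3 = P^1 * P^2
Computing via matrix multiplication of the transition matrix.
Entry (0,1) of P^3 = 0.5686

0.5686


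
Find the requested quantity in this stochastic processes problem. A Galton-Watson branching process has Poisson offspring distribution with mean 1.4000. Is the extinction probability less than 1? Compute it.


Since mu = 1.4000 > 1, extinction prob q < 1.
Solve s = exp(mu*(s-1)) iteratively.
q = 0.4890

0.4890


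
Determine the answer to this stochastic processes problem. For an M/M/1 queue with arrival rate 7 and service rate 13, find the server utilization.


rho = lambda/mu
= 7/13
= 0.5385

0.5385


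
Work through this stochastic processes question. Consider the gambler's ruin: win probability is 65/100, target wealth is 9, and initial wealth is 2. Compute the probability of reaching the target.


Gambler's ruin formula:
r = q/p = 0.3500/0.6500 = 0.5385
P(win) = (1 - r^i)/(1 - r^N)
= (1 - 0.5385^2)/(1 - 0.5385^9)
= 0.7128

0.7128


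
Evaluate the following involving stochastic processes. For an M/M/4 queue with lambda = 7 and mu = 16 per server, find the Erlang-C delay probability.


a = lambda/mu = 0.4375
rho = a/c = 0.1094
Erlang-C formula applied:
C(c,a) = 0.0011

0.0011


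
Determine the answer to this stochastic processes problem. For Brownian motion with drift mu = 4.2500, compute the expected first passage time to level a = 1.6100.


Expected first passage time = a/mu
= 1.6100/4.2500
= 0.3788

0.3788


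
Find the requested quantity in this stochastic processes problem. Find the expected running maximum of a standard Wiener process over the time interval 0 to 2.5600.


E(max B(s)) = sqrt(2t/pi)
= sqrt(2*2.5600/pi)
= sqrt(1.6297)
= 1.2766

1.2766


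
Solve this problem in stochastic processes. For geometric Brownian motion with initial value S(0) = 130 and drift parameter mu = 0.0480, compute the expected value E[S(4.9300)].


E[S(t)] = S(0) * exp(mu * t)
= 130 * exp(0.0480 * 4.9300)
= 130 * 1.2670
= 164.7080

164.7080


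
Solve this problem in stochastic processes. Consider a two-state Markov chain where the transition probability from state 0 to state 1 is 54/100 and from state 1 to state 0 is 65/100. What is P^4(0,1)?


Computing P^4 by matrix multiplication.
P = [[0.4600, 0.5400], [0.6500, 0.3500]]
After raising P to the power 4:
P^4(0,1) = 0.4532

0.4532


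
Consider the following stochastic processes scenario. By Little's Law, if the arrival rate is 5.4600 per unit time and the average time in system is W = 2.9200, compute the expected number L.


Little's Law: L = lambda * W
= 5.4600 * 2.9200
= 15.9432

15.9432


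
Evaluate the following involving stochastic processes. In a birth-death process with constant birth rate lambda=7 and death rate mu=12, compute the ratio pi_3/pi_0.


For birth-death process, pi_n/pi_0 = (lambda/mu)^n
= (7/12)^3
= 0.1985

0.1985


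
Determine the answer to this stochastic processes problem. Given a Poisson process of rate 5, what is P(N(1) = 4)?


P(N(t)=k) = (lambda*t)^k * exp(-lambda*t) / k!
lambda*t = 5
= 5^4 * exp(-5) / 4!
= 625 * 0.0067 / 24
= 0.1755

0.1755


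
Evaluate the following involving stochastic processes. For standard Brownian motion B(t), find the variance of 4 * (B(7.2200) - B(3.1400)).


Var(alpha*(B(t)-B(s))) = alpha^2 * (t-s)
= 4^2 * (7.2200 - 3.1400)
= 16 * 4.0800
= 65.2800

65.2800


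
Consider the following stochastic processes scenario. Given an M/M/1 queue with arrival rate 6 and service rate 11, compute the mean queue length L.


rho = 6/11 = 0.5455
L = rho/(1-rho)
= 0.5455/0.4545
= 1.2000

1.2000


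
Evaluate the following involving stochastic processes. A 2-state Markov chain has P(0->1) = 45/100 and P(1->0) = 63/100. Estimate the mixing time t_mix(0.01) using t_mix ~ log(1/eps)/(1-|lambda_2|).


lambda_2 = |1 - p01 - p10| = |1 - 0.4500 - 0.6300| = 0.0800
t_mix ~ log(1/eps)/(1 - |lambda_2|)
= log(100)/(1 - 0.0800) = 4.6052/0.9200
= 5.0056

5.0056


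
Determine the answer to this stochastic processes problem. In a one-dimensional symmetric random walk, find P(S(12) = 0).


P(S(12) = 0) = C(12,6) / 4^6
= 924 / 4096
= 0.2256

0.2256


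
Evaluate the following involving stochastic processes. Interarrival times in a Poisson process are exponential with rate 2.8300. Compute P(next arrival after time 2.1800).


P(X > t) = exp(-lambda * t)
= exp(-2.8300 * 2.1800)
= exp(-6.1694) = 0.0021

0.0021


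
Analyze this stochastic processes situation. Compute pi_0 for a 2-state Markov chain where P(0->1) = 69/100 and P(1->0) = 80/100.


Stationary distribution: pi_0 = p10/(p01+p10), pi_1 = p01/(p01+p10)
p01 = 0.6900, p10 = 0.8000
pi_0 = 0.5369

0.5369


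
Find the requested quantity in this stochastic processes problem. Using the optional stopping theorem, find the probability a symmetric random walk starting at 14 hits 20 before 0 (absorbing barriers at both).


By optional stopping theorem: E(M at tau) = M(0) = 14
P(hit 20)*20 + P(hit 0)*0 = 14
P(hit 20) = (14 - 0)/(20 - 0) = 7/10 = 0.7000

0.7000


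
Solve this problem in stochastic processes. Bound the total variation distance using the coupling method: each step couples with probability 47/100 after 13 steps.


TV distance bound <= (1-delta)^n
= (1 - 0.4700)^13
= 0.5300^13
= 2.6037e-04

2.6037e-04


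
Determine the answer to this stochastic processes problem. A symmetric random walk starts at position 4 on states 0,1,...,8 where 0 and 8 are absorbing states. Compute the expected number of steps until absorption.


For symmetric RW on 0,...,N with absorbing barriers, E(i) = i*(N-i)
E(4) = 4 * 4 = 16

16


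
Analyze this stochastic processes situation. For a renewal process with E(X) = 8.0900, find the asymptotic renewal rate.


Long-run renewal rate = 1/E(X)
= 1/8.0900
= 0.1236

0.1236


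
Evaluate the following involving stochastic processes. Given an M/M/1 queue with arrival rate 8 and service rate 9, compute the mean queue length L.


rho = 8/9 = 0.8889
L = rho/(1-rho)
= 0.8889/0.1111
= 8.0000

8.0000


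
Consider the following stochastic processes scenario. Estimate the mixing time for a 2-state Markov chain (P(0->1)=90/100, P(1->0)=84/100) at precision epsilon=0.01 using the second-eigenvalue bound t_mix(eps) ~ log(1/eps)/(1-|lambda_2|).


lambda_2 = |1 - p01 - p10| = |1 - 0.9000 - 0.8400| = 0.7400
t_mix ~ log(1/eps)/(1 - |lambda_2|)
= log(100)/(1 - 0.7400) = 4.6052/0.2600
= 17.7122

17.7122


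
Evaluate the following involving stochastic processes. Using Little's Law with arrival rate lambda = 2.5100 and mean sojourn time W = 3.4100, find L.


Little's Law: L = lambda * W
= 2.5100 * 3.4100
= 8.5591

8.5591


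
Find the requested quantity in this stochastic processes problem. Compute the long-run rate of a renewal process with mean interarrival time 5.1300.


Long-run renewal rate = 1/E(X)
= 1/5.1300
= 0.1949

0.1949


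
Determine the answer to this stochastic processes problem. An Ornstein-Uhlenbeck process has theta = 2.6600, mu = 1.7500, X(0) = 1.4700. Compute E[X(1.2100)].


E[X(t)] = mu + (X(0) - mu)*exp(-theta*t)
= 1.7500 + (1.4700 - 1.7500)*exp(-2.6600*1.2100)
= 1.7500 + -0.2800 * 0.0400
= 1.7388

1.7388


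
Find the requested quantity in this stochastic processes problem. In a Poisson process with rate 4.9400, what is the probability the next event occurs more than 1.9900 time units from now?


P(X > t) = exp(-lambda * t)
= exp(-4.9400 * 1.9900)
= exp(-9.8306) = 5.3780e-05

5.3780e-05


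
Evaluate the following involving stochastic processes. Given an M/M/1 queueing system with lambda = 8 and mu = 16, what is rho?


rho = lambda/mu
= 8/16
= 0.5000

0.5000


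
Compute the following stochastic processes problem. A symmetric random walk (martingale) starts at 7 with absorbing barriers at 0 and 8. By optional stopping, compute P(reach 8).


By optional stopping theorem: E(M at tau) = M(0) = 7
P(hit 8)*8 + P(hit 0)*0 = 7
P(hit 8) = (7 - 0)/(8 - 0) = 7/8 = 0.8750

0.8750


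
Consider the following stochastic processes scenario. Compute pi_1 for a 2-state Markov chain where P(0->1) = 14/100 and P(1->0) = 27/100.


Stationary distribution: pi_0 = p10/(p01+p10), pi_1 = p01/(p01+p10)
p01 = 0.1400, p10 = 0.2700
pi_1 = 0.3415

0.3415


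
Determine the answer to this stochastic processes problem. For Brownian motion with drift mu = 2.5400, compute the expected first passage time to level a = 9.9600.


Expected first passage time = a/mu
= 9.9600/2.5400
= 3.9213

3.9213


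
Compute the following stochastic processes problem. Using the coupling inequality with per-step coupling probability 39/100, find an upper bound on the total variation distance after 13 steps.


TV distance bound <= (1-delta)^n
= (1 - 0.3900)^13
= 0.6100^13
= 0.0016

0.0016


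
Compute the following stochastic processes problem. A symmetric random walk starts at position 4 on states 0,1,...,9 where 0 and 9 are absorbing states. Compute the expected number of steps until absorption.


For symmetric RW on 0,...,N with absorbing barriers, E(i) = i*(N-i)
E(4) = 4 * 5 = 20

20


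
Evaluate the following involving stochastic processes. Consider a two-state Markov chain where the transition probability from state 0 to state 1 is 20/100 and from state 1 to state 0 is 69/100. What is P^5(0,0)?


Computing P^5 by matrix multiplication.
P = [[0.8000, 0.2000], [0.6900, 0.3100]]
After raising P to the power 5:
P^5(0,0) = 0.7753

0.7753


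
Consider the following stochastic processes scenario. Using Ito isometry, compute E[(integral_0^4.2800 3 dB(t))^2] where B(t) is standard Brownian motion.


By Ito isometry: E[(int f dB)^2] = int f^2 dt
= 3^2 * 4.2800
= 9 * 4.2800 = 38.5200

38.5200


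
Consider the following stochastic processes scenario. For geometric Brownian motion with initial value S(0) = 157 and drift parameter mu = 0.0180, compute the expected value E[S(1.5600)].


E[S(t)] = S(0) * exp(mu * t)
= 157 * exp(0.0180 * 1.5600)
= 157 * 1.0285
= 161.4710

161.4710


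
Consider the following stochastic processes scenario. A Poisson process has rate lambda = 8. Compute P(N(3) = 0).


P(N(t)=k) = (lambda*t)^k * exp(-lambda*t) / k!
lambda*t = 24
= 24^0 * exp(-24) / 0!
= 1 * 3.7751e-11 / 1
= 3.7751e-11

3.7751e-11


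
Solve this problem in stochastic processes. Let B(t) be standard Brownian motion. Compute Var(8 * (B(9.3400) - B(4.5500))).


Var(alpha*(B(t)-B(s))) = alpha^2 * (t-s)
= 8^2 * (9.3400 - 4.5500)
= 64 * 4.7900
= 306.5600

306.5600


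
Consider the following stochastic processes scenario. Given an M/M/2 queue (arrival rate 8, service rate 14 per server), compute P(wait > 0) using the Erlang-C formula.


a = lambda/mu = 0.5714
rho = a/c = 0.2857
Erlang-C formula applied:
C(c,a) = 0.1270

0.1270


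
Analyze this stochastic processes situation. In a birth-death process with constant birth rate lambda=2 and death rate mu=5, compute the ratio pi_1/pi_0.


For birth-death process, pi_n/pi_0 = (lambda/mu)^n
= (2/5)^1
= 0.4000

0.4000


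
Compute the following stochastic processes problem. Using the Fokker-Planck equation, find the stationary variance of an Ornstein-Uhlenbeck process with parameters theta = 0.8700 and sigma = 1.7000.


Stationary variance = sigma^2 / (2*theta)
= 1.7000^2 / (2*0.8700)
= 2.8900 / 1.7400
= 1.6609

1.6609


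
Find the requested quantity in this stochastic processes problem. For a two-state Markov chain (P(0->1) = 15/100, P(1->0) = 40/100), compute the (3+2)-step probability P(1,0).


P^5 = P^3 * P^2
Computing via matrix multiplication of the transition matrix.
Entry (1,0) of P^5 = 0.7139

0.7139


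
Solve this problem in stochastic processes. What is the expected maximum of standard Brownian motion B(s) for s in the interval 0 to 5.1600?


E(max B(s)) = sqrt(2t/pi)
= sqrt(2*5.1600/pi)
= sqrt(3.2850)
= 1.8124

1.8124


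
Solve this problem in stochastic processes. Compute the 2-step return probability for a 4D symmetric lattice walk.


P(return in 2 steps) = P(reverse first step) = 1/(2d)
= 1/8
= 0.1250

0.1250


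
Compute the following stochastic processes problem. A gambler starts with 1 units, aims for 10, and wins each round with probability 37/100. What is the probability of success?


Gambler's ruin formula:
r = q/p = 0.6300/0.3700 = 1.7027
P(win) = (1 - r^i)/(1 - r^N)
= (1 - 1.7027^1)/(1 - 1.7027^10)
= 0.0034

0.0034


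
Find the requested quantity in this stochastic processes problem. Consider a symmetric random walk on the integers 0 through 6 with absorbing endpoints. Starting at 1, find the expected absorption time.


For symmetric RW on 0,...,N with absorbing barriers, E(i) = i*(N-i)
E(1) = 1 * 5 = 5

5


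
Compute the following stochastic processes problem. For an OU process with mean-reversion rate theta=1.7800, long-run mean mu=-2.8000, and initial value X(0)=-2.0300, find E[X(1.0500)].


E[X(t)] = mu + (X(0) - mu)*exp(-theta*t)
= -2.8000 + (-2.0300 - -2.8000)*exp(-1.7800*1.0500)
= -2.8000 + 0.7700 * 0.1543
= -2.6812

-2.6812


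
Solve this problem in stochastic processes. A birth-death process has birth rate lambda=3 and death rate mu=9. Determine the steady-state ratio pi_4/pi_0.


For birth-death process, pi_n/pi_0 = (lambda/mu)^n
= (3/9)^4
= 0.0123

0.0123


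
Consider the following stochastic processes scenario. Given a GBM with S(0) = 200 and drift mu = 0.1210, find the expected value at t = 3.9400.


E[S(t)] = S(0) * exp(mu * t)
= 200 * exp(0.1210 * 3.9400)
= 200 * 1.6108
= 322.1629

322.1629


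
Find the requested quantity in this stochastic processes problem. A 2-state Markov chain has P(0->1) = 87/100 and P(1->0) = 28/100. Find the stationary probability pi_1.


Stationary distribution: pi_0 = p10/(p01+p10), pi_1 = p01/(p01+p10)
p01 = 0.8700, p10 = 0.2800
pi_1 = 0.7565

0.7565


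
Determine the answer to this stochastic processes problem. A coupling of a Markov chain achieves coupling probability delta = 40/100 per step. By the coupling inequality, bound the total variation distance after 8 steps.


TV distance bound <= (1-delta)^n
= (1 - 0.4000)^8
= 0.6000^8
= 0.0168

0.0168


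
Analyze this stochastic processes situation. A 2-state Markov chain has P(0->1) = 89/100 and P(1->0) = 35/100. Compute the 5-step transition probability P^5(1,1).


Computing P^5 by matrix multiplication.
P = [[0.1100, 0.8900], [0.3500, 0.6500]]
After raising P to the power 5:
P^5(1,1) = 0.7175

0.7175


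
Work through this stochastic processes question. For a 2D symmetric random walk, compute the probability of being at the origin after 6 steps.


P = C(6,3)^2 / 4^6
= 20^2 / 4096
= 400 / 4096
= 0.0977

0.0977


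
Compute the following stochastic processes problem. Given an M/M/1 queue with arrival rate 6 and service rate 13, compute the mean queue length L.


rho = 6/13 = 0.4615
L = rho/(1-rho)
= 0.4615/0.5385
= 0.8571

0.8571


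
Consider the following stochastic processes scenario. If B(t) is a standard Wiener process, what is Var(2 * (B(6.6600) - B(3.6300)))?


Var(alpha*(B(t)-B(s))) = alpha^2 * (t-s)
= 2^2 * (6.6600 - 3.6300)
= 4 * 3.0300
= 12.1200

12.1200


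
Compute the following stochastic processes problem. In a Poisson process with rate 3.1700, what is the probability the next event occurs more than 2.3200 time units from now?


P(X > t) = exp(-lambda * t)
= exp(-3.1700 * 2.3200)
= exp(-7.3544) = 6.3977e-04

6.3977e-04
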